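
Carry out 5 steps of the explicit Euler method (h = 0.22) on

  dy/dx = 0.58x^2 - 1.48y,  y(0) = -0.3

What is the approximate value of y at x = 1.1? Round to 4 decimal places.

Euler: y_{n+1} = y_n + h·f(x_n, y_n).
x=0.000000, y=-0.300000: f=0.444000 → y ← -0.300000 + 0.22·0.444000 = -0.202320
x=0.220000, y=-0.202320: f=0.327506 → y ← -0.202320 + 0.22·0.327506 = -0.130269
x=0.440000, y=-0.130269: f=0.305086 → y ← -0.130269 + 0.22·0.305086 = -0.063150
x=0.660000, y=-0.063150: f=0.346110 → y ← -0.063150 + 0.22·0.346110 = 0.012994
x=0.880000, y=0.012994: f=0.429920 → y ← 0.012994 + 0.22·0.429920 = 0.107577
y(1.1) ≈ 0.1076

0.1076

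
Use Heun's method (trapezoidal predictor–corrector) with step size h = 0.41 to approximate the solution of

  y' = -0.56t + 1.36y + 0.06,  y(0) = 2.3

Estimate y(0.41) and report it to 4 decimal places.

Heun: k1 = f(t_n, y_n); k2 = f(t_n + h, y_n + h·k1); y_{n+1} = y_n + (h/2)·(k1 + k2).
t=0.000000, y=2.300000:
  k1 = f(0.000000, 2.300000) = 3.188000
  k2 = f(0.410000, 3.607080) = 4.736029
  y ← 2.300000 + (0.41/2)·(3.188000 + 4.736029) = 3.924426
y(0.41) ≈ 3.9244

3.9244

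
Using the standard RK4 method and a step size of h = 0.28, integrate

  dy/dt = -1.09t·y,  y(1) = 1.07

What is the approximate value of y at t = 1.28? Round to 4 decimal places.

RK4: k1 = f(t_n, y_n); k2 = f(t_n + h/2, y_n + (h/2)·k1); k3 = f(t_n + h/2, y_n + (h/2)·k2); k4 = f(t_n + h, y_n + h·k3); y_{n+1} = y_n + (h/6)·(k1 + 2k2 + 2k3 + k4).
t=1.000000, y=1.070000:
  k1 = f(1.000000, 1.070000) = -1.166300
  k2 = f(1.140000, 0.906718) = -1.126688
  k3 = f(1.140000, 0.912264) = -1.133579
  k4 = f(1.280000, 0.752598) = -1.050025
  y ← 1.070000 + (0.28/6)·(k1 + 2k2 + 2k3 + k4) = 0.755613
y(1.28) ≈ 0.7556

0.7556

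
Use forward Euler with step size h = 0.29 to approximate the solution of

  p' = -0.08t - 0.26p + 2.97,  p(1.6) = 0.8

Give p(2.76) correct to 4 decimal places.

Euler: p_{n+1} = p_n + h·f(t_n, p_n).
t=1.600000, p=0.800000: f=2.634000 → p ← 0.800000 + 0.29·2.634000 = 1.563860
t=1.890000, p=1.563860: f=2.412196 → p ← 1.563860 + 0.29·2.412196 = 2.263397
t=2.180000, p=2.263397: f=2.207117 → p ← 2.263397 + 0.29·2.207117 = 2.903461
t=2.470000, p=2.903461: f=2.017500 → p ← 2.903461 + 0.29·2.017500 = 3.488536
p(2.76) ≈ 3.4885

3.4885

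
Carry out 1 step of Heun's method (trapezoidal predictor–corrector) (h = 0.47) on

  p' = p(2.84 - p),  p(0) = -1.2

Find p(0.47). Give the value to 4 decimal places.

Heun: k1 = f(x_n, p_n); k2 = f(x_n + h, p_n + h·k1); p_{n+1} = p_n + (h/2)·(k1 + k2).
x=0.000000, p=-1.200000:
  k1 = f(0.000000, -1.200000) = -4.848000
  k2 = f(0.470000, -3.478560) = -21.979490
  p ← -1.200000 + (0.47/2)·(-4.848000 + (-21.979490)) = -7.504460
p(0.47) ≈ -7.5045

-7.5045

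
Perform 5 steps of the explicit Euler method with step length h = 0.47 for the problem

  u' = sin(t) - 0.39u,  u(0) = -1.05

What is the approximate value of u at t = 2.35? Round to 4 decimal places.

0.8142

Euler: u_{n+1} = u_n + h·f(t_n, u_n).
t=0.000000, u=-1.050000: f=0.409500 → u ← -1.050000 + 0.47·0.409500 = -0.857535
t=0.470000, u=-0.857535: f=0.787325 → u ← -0.857535 + 0.47·0.787325 = -0.487492
t=0.940000, u=-0.487492: f=0.997680 → u ← -0.487492 + 0.47·0.997680 = -0.018583
t=1.410000, u=-0.018583: f=0.994347 → u ← -0.018583 + 0.47·0.994347 = 0.448761
t=1.880000, u=0.448761: f=0.777560 → u ← 0.448761 + 0.47·0.777560 = 0.814214
u(2.35) ≈ 0.8142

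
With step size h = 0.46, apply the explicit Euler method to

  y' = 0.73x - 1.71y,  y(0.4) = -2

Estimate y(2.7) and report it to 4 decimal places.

0.9021

Euler: y_{n+1} = y_n + h·f(x_n, y_n).
x=0.400000, y=-2.000000: f=3.712000 → y ← -2.000000 + 0.46·3.712000 = -0.292480
x=0.860000, y=-0.292480: f=1.127941 → y ← -0.292480 + 0.46·1.127941 = 0.226373
x=1.320000, y=0.226373: f=0.576503 → y ← 0.226373 + 0.46·0.576503 = 0.491564
x=1.780000, y=0.491564: f=0.458826 → y ← 0.491564 + 0.46·0.458826 = 0.702624
x=2.240000, y=0.702624: f=0.433713 → y ← 0.702624 + 0.46·0.433713 = 0.902132
y(2.7) ≈ 0.9021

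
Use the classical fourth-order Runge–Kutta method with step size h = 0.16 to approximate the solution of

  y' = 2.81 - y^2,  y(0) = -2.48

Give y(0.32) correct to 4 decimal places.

-5.9937

RK4: k1 = f(t_n, y_n); k2 = f(t_n + h/2, y_n + (h/2)·k1); k3 = f(t_n + h/2, y_n + (h/2)·k2); k4 = f(t_n + h, y_n + h·k3); y_{n+1} = y_n + (h/6)·(k1 + 2k2 + 2k3 + k4).
t=0.000000, y=-2.480000:
  k1 = f(0.000000, -2.480000) = -3.340400
  k2 = f(0.080000, -2.747232) = -4.737284
  k3 = f(0.080000, -2.858983) = -5.363782
  k4 = f(0.160000, -3.338205) = -8.333613
  y ← -2.480000 + (0.16/6)·(k1 + 2k2 + 2k3 + k4) = -3.330031
t=0.160000, y=-3.330031:
  k1 = f(0.160000, -3.330031) = -8.279103
  k2 = f(0.240000, -3.992359) = -13.128929
  k3 = f(0.240000, -4.380345) = -16.377421
  k4 = f(0.320000, -5.950418) = -32.597473
  y ← -3.330031 + (0.16/6)·(k1 + 2k2 + 2k3 + k4) = -5.993745
y(0.32) ≈ -5.9937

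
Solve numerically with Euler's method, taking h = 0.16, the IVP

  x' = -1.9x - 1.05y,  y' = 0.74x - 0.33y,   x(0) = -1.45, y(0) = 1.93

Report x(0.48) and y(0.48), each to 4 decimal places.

-1.0767, 1.1937

Euler on (x,y): x_{n+1} = x_n + h·x', y_{n+1} = y_n + h·y'.
0.000000: (-1.450000, 1.930000); f=(0.728500, -1.709900) → (-1.333440, 1.656416)
0.160000: (-1.333440, 1.656416); f=(0.794299, -1.533363) → (-1.206352, 1.411078)
0.320000: (-1.206352, 1.411078); f=(0.810437, -1.358356) → (-1.076682, 1.193741)
(x(0.48), y(0.48)) ≈ (-1.0767, 1.1937)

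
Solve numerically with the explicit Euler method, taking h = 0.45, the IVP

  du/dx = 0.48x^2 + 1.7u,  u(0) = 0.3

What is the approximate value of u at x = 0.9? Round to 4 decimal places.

Euler: u_{n+1} = u_n + h·f(x_n, u_n).
x=0.000000, u=0.300000: f=0.510000 → u ← 0.300000 + 0.45·0.510000 = 0.529500
x=0.450000, u=0.529500: f=0.997350 → u ← 0.529500 + 0.45·0.997350 = 0.978307
u(0.9) ≈ 0.9783

0.9783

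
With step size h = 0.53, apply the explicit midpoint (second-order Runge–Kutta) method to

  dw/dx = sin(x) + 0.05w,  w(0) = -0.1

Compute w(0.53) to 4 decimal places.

0.0361

Midpoint: k1 = f(x_n, w_n); k2 = f(x_n + h/2, w_n + (h/2)·k1); w_{n+1} = w_n + h·k2.
x=0.000000, w=-0.100000:
  k1 = f(0.000000, -0.100000) = -0.005000
  k2 = f(0.265000, -0.101325) = 0.256843
  w ← -0.100000 + 0.53·0.256843 = 0.036127
w(0.53) ≈ 0.0361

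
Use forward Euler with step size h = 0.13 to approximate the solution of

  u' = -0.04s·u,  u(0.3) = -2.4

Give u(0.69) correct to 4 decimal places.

-2.3839

Euler: u_{n+1} = u_n + h·f(s_n, u_n).
s=0.300000, u=-2.400000: f=0.028800 → u ← -2.400000 + 0.13·0.028800 = -2.396256
s=0.430000, u=-2.396256: f=0.041216 → u ← -2.396256 + 0.13·0.041216 = -2.390898
s=0.560000, u=-2.390898: f=0.053556 → u ← -2.390898 + 0.13·0.053556 = -2.383936
u(0.69) ≈ -2.3839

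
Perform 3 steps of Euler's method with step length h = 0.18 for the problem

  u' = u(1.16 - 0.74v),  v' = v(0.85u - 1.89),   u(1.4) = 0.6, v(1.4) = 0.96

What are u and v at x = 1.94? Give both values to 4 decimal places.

Euler on (u,v): u_{n+1} = u_n + h·u', v_{n+1} = v_n + h·v'.
1.400000: (0.600000, 0.960000); f=(0.269760, -1.324800) → (0.648557, 0.721536)
1.580000: (0.648557, 0.721536); f=(0.406038, -0.965940) → (0.721644, 0.547667)
1.760000: (0.721644, 0.547667); f=(0.544644, -0.699153) → (0.819679, 0.421819)
(u(1.94), v(1.94)) ≈ (0.8197, 0.4218)

0.8197, 0.4218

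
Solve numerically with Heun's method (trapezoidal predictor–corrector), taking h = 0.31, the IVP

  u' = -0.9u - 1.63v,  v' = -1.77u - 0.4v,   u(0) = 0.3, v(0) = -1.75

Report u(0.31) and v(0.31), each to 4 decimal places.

Heun on (u,v): k1 = f(t_n, state_n); k2 = f(t_n + h, state_n + h·k1); state_{n+1} = state_n + (h/2)·(k1 + k2).
0.000000: (0.300000, -1.750000)
  k1 = (2.582500, 0.169000)
  predictor → (1.100575, -1.697610)
  k2 = (1.776587, -1.268974)
  → (0.975658, -1.920496)
(u(0.31), v(0.31)) ≈ (0.9757, -1.9205)

0.9757, -1.9205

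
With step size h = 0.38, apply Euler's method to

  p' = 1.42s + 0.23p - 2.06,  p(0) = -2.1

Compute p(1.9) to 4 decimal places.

-5.6157

Euler: p_{n+1} = p_n + h·f(s_n, p_n).
s=0.000000, p=-2.100000: f=-2.543000 → p ← -2.100000 + 0.38·(-2.543000) = -3.066340
s=0.380000, p=-3.066340: f=-2.225658 → p ← -3.066340 + 0.38·(-2.225658) = -3.912090
s=0.760000, p=-3.912090: f=-1.880581 → p ← -3.912090 + 0.38·(-1.880581) = -4.626711
s=1.140000, p=-4.626711: f=-1.505343 → p ← -4.626711 + 0.38·(-1.505343) = -5.198741
s=1.520000, p=-5.198741: f=-1.097311 → p ← -5.198741 + 0.38·(-1.097311) = -5.615719
p(1.9) ≈ -5.6157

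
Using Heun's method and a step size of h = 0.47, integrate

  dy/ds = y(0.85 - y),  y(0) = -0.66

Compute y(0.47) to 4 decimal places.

Heun: k1 = f(s_n, y_n); k2 = f(s_n + h, y_n + h·k1); y_{n+1} = y_n + (h/2)·(k1 + k2).
s=0.000000, y=-0.660000:
  k1 = f(0.000000, -0.660000) = -0.996600
  k2 = f(0.470000, -1.128402) = -2.232433
  y ← -0.660000 + (0.47/2)·(-0.996600 + (-2.232433)) = -1.418823
y(0.47) ≈ -1.4188

-1.4188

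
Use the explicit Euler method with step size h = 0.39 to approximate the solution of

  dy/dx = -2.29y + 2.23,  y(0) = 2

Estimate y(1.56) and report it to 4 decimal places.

0.9739

Euler: y_{n+1} = y_n + h·f(x_n, y_n).
x=0.000000, y=2.000000: f=-2.350000 → y ← 2.000000 + 0.39·(-2.350000) = 1.083500
x=0.390000, y=1.083500: f=-0.251215 → y ← 1.083500 + 0.39·(-0.251215) = 0.985526
x=0.780000, y=0.985526: f=-0.026855 → y ← 0.985526 + 0.39·(-0.026855) = 0.975053
x=1.170000, y=0.975053: f=-0.002871 → y ← 0.975053 + 0.39·(-0.002871) = 0.973933
y(1.56) ≈ 0.9739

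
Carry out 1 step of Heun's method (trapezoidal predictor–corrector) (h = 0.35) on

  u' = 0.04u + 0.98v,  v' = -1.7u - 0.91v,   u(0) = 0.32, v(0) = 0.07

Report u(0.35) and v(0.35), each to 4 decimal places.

Heun on (u,v): k1 = f(t_n, state_n); k2 = f(t_n + h, state_n + h·k1); state_{n+1} = state_n + (h/2)·(k1 + k2).
0.000000: (0.320000, 0.070000)
  k1 = (0.081400, -0.607700)
  predictor → (0.348490, -0.142695)
  k2 = (-0.125901, -0.462581)
  → (0.312212, -0.117299)
(u(0.35), v(0.35)) ≈ (0.3122, -0.1173)

0.3122, -0.1173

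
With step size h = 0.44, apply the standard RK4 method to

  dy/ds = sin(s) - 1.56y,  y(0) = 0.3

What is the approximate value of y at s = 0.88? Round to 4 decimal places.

0.3151

RK4: k1 = f(s_n, y_n); k2 = f(s_n + h/2, y_n + (h/2)·k1); k3 = f(s_n + h/2, y_n + (h/2)·k2); k4 = f(s_n + h, y_n + h·k3); y_{n+1} = y_n + (h/6)·(k1 + 2k2 + 2k3 + k4).
s=0.000000, y=0.300000:
  k1 = f(0.000000, 0.300000) = -0.468000
  k2 = f(0.220000, 0.197040) = -0.089153
  k3 = f(0.220000, 0.280386) = -0.219173
  k4 = f(0.440000, 0.203564) = 0.108380
  y ← 0.300000 + (0.44/6)·(k1 + 2k2 + 2k3 + k4) = 0.228407
s=0.440000, y=0.228407:
  k1 = f(0.440000, 0.228407) = 0.069625
  k2 = f(0.660000, 0.243724) = 0.232907
  k3 = f(0.660000, 0.279646) = 0.176869
  k4 = f(0.880000, 0.306229) = 0.293022
  y ← 0.228407 + (0.44/6)·(k1 + 2k2 + 2k3 + k4) = 0.315101
y(0.88) ≈ 0.3151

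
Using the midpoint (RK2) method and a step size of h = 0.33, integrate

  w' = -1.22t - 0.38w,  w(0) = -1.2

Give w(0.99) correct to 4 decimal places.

-1.3604

Midpoint: k1 = f(t_n, w_n); k2 = f(t_n + h/2, w_n + (h/2)·k1); w_{n+1} = w_n + h·k2.
t=0.000000, w=-1.200000:
  k1 = f(0.000000, -1.200000) = 0.456000
  k2 = f(0.165000, -1.124760) = 0.226109
  w ← -1.200000 + 0.33·0.226109 = -1.125384
t=0.330000, w=-1.125384:
  k1 = f(0.330000, -1.125384) = 0.025046
  k2 = f(0.495000, -1.121252) = -0.177824
  w ← -1.125384 + 0.33·(-0.177824) = -1.184066
t=0.660000, w=-1.184066:
  k1 = f(0.660000, -1.184066) = -0.355255
  k2 = f(0.825000, -1.242683) = -0.534280
  w ← -1.184066 + 0.33·(-0.534280) = -1.360379
w(0.99) ≈ -1.3604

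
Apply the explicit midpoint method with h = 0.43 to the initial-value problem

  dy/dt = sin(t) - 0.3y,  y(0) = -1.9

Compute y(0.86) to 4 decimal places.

-1.1415

Midpoint: k1 = f(t_n, y_n); k2 = f(t_n + h/2, y_n + (h/2)·k1); y_{n+1} = y_n + h·k2.
t=0.000000, y=-1.900000:
  k1 = f(0.000000, -1.900000) = 0.570000
  k2 = f(0.215000, -1.777450) = 0.746582
  y ← -1.900000 + 0.43·0.746582 = -1.578970
t=0.430000, y=-1.578970:
  k1 = f(0.430000, -1.578970) = 0.890562
  k2 = f(0.645000, -1.387499) = 1.017448
  y ← -1.578970 + 0.43·1.017448 = -1.141467
y(0.86) ≈ -1.1415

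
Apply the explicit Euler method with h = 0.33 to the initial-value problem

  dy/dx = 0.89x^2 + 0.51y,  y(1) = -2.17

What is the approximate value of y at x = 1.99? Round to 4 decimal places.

-1.6432

Euler: y_{n+1} = y_n + h·f(x_n, y_n).
x=1.000000, y=-2.170000: f=-0.216700 → y ← -2.170000 + 0.33·(-0.216700) = -2.241511
x=1.330000, y=-2.241511: f=0.431150 → y ← -2.241511 + 0.33·0.431150 = -2.099231
x=1.660000, y=-2.099231: f=1.381876 → y ← -2.099231 + 0.33·1.381876 = -1.643212
y(1.99) ≈ -1.6432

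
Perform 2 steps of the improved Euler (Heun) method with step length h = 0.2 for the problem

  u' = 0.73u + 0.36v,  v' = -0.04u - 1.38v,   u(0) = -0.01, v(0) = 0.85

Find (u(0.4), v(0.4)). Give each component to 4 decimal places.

0.0964, 0.4930

Heun on (u,v): k1 = f(x_n, state_n); k2 = f(x_n + h, state_n + h·k1); state_{n+1} = state_n + (h/2)·(k1 + k2).
0.000000: (-0.010000, 0.850000)
  k1 = (0.298700, -1.172600)
  predictor → (0.049740, 0.615480)
  k2 = (0.257883, -0.851352)
  → (0.045658, 0.647605)
0.200000: (0.045658, 0.647605)
  k1 = (0.266468, -0.895521)
  predictor → (0.098952, 0.468501)
  k2 = (0.240895, -0.650489)
  → (0.096395, 0.493004)
(u(0.4), v(0.4)) ≈ (0.0964, 0.4930)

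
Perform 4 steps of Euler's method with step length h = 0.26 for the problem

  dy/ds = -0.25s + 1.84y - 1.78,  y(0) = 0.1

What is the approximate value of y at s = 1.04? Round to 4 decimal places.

-3.3139

Euler: y_{n+1} = y_n + h·f(s_n, y_n).
s=0.000000, y=0.100000: f=-1.596000 → y ← 0.100000 + 0.26·(-1.596000) = -0.314960
s=0.260000, y=-0.314960: f=-2.424526 → y ← -0.314960 + 0.26·(-2.424526) = -0.945337
s=0.520000, y=-0.945337: f=-3.649420 → y ← -0.945337 + 0.26·(-3.649420) = -1.894186
s=0.780000, y=-1.894186: f=-5.460302 → y ← -1.894186 + 0.26·(-5.460302) = -3.313865
y(1.04) ≈ -3.3139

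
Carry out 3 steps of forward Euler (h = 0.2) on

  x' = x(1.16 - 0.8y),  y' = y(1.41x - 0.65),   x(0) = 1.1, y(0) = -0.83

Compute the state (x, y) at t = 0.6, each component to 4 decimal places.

2.9912, -1.8471

Euler on (x,y): x_{n+1} = x_n + h·x', y_{n+1} = y_n + h·y'.
0.000000: (1.100000, -0.830000); f=(2.006400, -0.747830) → (1.501280, -0.979566)
0.200000: (1.501280, -0.979566); f=(2.917967, -1.436832) → (2.084873, -1.266932)
0.400000: (2.084873, -1.266932); f=(4.531568, -2.900859) → (2.991187, -1.847104)
(x(0.6), y(0.6)) ≈ (2.9912, -1.8471)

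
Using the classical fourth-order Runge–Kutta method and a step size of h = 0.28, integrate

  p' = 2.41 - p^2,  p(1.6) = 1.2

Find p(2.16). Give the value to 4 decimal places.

1.4833

RK4: k1 = f(s_n, p_n); k2 = f(s_n + h/2, p_n + (h/2)·k1); k3 = f(s_n + h/2, p_n + (h/2)·k2); k4 = f(s_n + h, p_n + h·k3); p_{n+1} = p_n + (h/6)·(k1 + 2k2 + 2k3 + k4).
s=1.600000, p=1.200000:
  k1 = f(1.600000, 1.200000) = 0.970000
  k2 = f(1.740000, 1.335800) = 0.625638
  k3 = f(1.740000, 1.287589) = 0.752114
  k4 = f(1.880000, 1.410592) = 0.420231
  p ← 1.200000 + (0.28/6)·(k1 + 2k2 + 2k3 + k4) = 1.393468
s=1.880000, p=1.393468:
  k1 = f(1.880000, 1.393468) = 0.468248
  k2 = f(2.020000, 1.459022) = 0.281254
  k3 = f(2.020000, 1.432843) = 0.356960
  k4 = f(2.160000, 1.493417) = 0.179707
  p ← 1.393468 + (0.28/6)·(k1 + 2k2 + 2k3 + k4) = 1.483272
p(2.16) ≈ 1.4833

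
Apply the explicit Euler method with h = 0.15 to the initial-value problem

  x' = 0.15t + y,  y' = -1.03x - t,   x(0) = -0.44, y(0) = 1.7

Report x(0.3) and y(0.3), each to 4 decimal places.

Euler on (x,y): x_{n+1} = x_n + h·x', y_{n+1} = y_n + h·y'.
0.000000: (-0.440000, 1.700000); f=(1.700000, 0.453200) → (-0.185000, 1.767980)
0.150000: (-0.185000, 1.767980); f=(1.790480, 0.040550) → (0.083572, 1.774062)
(x(0.3), y(0.3)) ≈ (0.0836, 1.7741)

0.0836, 1.7741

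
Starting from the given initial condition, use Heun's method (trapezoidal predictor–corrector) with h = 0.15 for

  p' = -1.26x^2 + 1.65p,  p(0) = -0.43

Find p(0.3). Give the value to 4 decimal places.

-0.7163

Heun: k1 = f(x_n, p_n); k2 = f(x_n + h, p_n + h·k1); p_{n+1} = p_n + (h/2)·(k1 + k2).
x=0.000000, p=-0.430000:
  k1 = f(0.000000, -0.430000) = -0.709500
  k2 = f(0.150000, -0.536425) = -0.913451
  p ← -0.430000 + (0.15/2)·(-0.709500 + (-0.913451)) = -0.551721
x=0.150000, p=-0.551721:
  k1 = f(0.150000, -0.551721) = -0.938690
  k2 = f(0.300000, -0.692525) = -1.256066
  p ← -0.551721 + (0.15/2)·(-0.938690 + (-1.256066)) = -0.716328
p(0.3) ≈ -0.7163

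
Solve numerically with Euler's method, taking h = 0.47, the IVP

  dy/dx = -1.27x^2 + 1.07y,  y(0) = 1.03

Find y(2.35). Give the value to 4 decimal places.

Euler: y_{n+1} = y_n + h·f(x_n, y_n).
x=0.000000, y=1.030000: f=1.102100 → y ← 1.030000 + 0.47·1.102100 = 1.547987
x=0.470000, y=1.547987: f=1.375803 → y ← 1.547987 + 0.47·1.375803 = 2.194614
x=0.940000, y=2.194614: f=1.226065 → y ← 2.194614 + 0.47·1.226065 = 2.770865
x=1.410000, y=2.770865: f=0.439939 → y ← 2.770865 + 0.47·0.439939 = 2.977636
x=1.880000, y=2.977636: f=-1.302617 → y ← 2.977636 + 0.47·(-1.302617) = 2.365406
y(2.35) ≈ 2.3654

2.3654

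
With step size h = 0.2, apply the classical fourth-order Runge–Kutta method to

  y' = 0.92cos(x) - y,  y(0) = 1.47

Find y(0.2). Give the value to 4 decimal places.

RK4: k1 = f(x_n, y_n); k2 = f(x_n + h/2, y_n + (h/2)·k1); k3 = f(x_n + h/2, y_n + (h/2)·k2); k4 = f(x_n + h, y_n + h·k3); y_{n+1} = y_n + (h/6)·(k1 + 2k2 + 2k3 + k4).
x=0.000000, y=1.470000:
  k1 = f(0.000000, 1.470000) = -0.550000
  k2 = f(0.100000, 1.415000) = -0.499596
  k3 = f(0.100000, 1.420040) = -0.504637
  k4 = f(0.200000, 1.369073) = -0.467411
  y ← 1.470000 + (0.2/6)·(k1 + 2k2 + 2k3 + k4) = 1.369137
y(0.2) ≈ 1.3691

1.3691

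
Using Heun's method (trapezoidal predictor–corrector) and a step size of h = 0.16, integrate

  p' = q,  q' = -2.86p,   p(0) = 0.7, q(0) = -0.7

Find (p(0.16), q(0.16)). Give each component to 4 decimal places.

0.5624, -0.9947

Heun on (p,q): k1 = f(s_n, state_n); k2 = f(s_n + h, state_n + h·k1); state_{n+1} = state_n + (h/2)·(k1 + k2).
0.000000: (0.700000, -0.700000)
  k1 = (-0.700000, -2.002000)
  predictor → (0.588000, -1.020320)
  k2 = (-1.020320, -1.681680)
  → (0.562374, -0.994694)
(p(0.16), q(0.16)) ≈ (0.5624, -0.9947)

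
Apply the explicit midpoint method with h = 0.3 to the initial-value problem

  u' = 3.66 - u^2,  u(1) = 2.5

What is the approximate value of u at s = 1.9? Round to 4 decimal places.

2.0165

Midpoint: k1 = f(s_n, u_n); k2 = f(s_n + h/2, u_n + (h/2)·k1); u_{n+1} = u_n + h·k2.
s=1.000000, u=2.500000:
  k1 = f(1.000000, 2.500000) = -2.590000
  k2 = f(1.150000, 2.111500) = -0.798432
  u ← 2.500000 + 0.3·(-0.798432) = 2.260470
s=1.300000, u=2.260470:
  k1 = f(1.300000, 2.260470) = -1.449726
  k2 = f(1.450000, 2.043011) = -0.513896
  u ← 2.260470 + 0.3·(-0.513896) = 2.106302
s=1.600000, u=2.106302:
  k1 = f(1.600000, 2.106302) = -0.776507
  k2 = f(1.750000, 1.989826) = -0.299406
  u ← 2.106302 + 0.3·(-0.299406) = 2.016480
u(1.9) ≈ 2.0165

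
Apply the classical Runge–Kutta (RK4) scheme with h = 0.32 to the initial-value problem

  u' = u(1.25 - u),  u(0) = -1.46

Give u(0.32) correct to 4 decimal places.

RK4: k1 = f(t_n, u_n); k2 = f(t_n + h/2, u_n + (h/2)·k1); k3 = f(t_n + h/2, u_n + (h/2)·k2); k4 = f(t_n + h, u_n + h·k3); u_{n+1} = u_n + (h/6)·(k1 + 2k2 + 2k3 + k4).
t=0.000000, u=-1.460000:
  k1 = f(0.000000, -1.460000) = -3.956600
  k2 = f(0.160000, -2.093056) = -6.997203
  k3 = f(0.160000, -2.579553) = -9.878532
  k4 = f(0.320000, -4.621130) = -27.131258
  u ← -1.460000 + (0.32/6)·(k1 + 2k2 + 2k3 + k4) = -4.918098
u(0.32) ≈ -4.9181

-4.9181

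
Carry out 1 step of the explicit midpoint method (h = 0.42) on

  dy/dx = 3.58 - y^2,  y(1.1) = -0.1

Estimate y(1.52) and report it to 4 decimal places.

1.2263

Midpoint: k1 = f(x_n, y_n); k2 = f(x_n + h/2, y_n + (h/2)·k1); y_{n+1} = y_n + h·k2.
x=1.100000, y=-0.100000:
  k1 = f(1.100000, -0.100000) = 3.570000
  k2 = f(1.310000, 0.649700) = 3.157890
  y ← -0.100000 + 0.42·3.157890 = 1.226314
y(1.52) ≈ 1.2263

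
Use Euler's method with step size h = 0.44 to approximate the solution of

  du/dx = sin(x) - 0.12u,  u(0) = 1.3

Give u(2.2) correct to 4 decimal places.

Euler: u_{n+1} = u_n + h·f(x_n, u_n).
x=0.000000, u=1.300000: f=-0.156000 → u ← 1.300000 + 0.44·(-0.156000) = 1.231360
x=0.440000, u=1.231360: f=0.278176 → u ← 1.231360 + 0.44·0.278176 = 1.353758
x=0.880000, u=1.353758: f=0.608288 → u ← 1.353758 + 0.44·0.608288 = 1.621404
x=1.320000, u=1.621404: f=0.774147 → u ← 1.621404 + 0.44·0.774147 = 1.962029
x=1.760000, u=1.962029: f=0.746711 → u ← 1.962029 + 0.44·0.746711 = 2.290582
u(2.2) ≈ 2.2906

2.2906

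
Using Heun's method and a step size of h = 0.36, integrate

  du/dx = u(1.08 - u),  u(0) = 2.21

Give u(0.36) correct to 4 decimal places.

Heun: k1 = f(x_n, u_n); k2 = f(x_n + h, u_n + h·k1); u_{n+1} = u_n + (h/2)·(k1 + k2).
x=0.000000, u=2.210000:
  k1 = f(0.000000, 2.210000) = -2.497300
  k2 = f(0.360000, 1.310972) = -0.302798
  u ← 2.210000 + (0.36/2)·(-2.497300 + (-0.302798)) = 1.705982
u(0.36) ≈ 1.7060

1.7060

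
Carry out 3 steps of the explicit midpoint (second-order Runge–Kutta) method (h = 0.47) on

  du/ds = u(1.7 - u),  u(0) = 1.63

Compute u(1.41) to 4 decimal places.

1.6902

Midpoint: k1 = f(s_n, u_n); k2 = f(s_n + h/2, u_n + (h/2)·k1); u_{n+1} = u_n + h·k2.
s=0.000000, u=1.630000:
  k1 = f(0.000000, 1.630000) = 0.114100
  k2 = f(0.235000, 1.656813) = 0.071552
  u ← 1.630000 + 0.47·0.071552 = 1.663629
s=0.470000, u=1.663629:
  k1 = f(0.470000, 1.663629) = 0.060507
  k2 = f(0.705000, 1.677849) = 0.037167
  u ← 1.663629 + 0.47·0.037167 = 1.681098
s=0.940000, u=1.681098:
  k1 = f(0.940000, 1.681098) = 0.031776
  k2 = f(1.175000, 1.688565) = 0.019308
  u ← 1.681098 + 0.47·0.019308 = 1.690173
u(1.41) ≈ 1.6902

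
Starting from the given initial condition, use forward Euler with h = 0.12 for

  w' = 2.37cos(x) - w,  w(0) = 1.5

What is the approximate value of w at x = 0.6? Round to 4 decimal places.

Euler: w_{n+1} = w_n + h·f(x_n, w_n).
x=0.000000, w=1.500000: f=0.870000 → w ← 1.500000 + 0.12·0.870000 = 1.604400
x=0.120000, w=1.604400: f=0.748556 → w ← 1.604400 + 0.12·0.748556 = 1.694227
x=0.240000, w=1.694227: f=0.607844 → w ← 1.694227 + 0.12·0.607844 = 1.767168
x=0.360000, w=1.767168: f=0.450907 → w ← 1.767168 + 0.12·0.450907 = 1.821277
x=0.480000, w=1.821277: f=0.280901 → w ← 1.821277 + 0.12·0.280901 = 1.854985
w(0.6) ≈ 1.8550

1.8550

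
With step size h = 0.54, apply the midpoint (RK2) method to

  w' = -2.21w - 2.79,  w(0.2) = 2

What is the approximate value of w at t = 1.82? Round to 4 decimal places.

Midpoint: k1 = f(t_n, w_n); k2 = f(t_n + h/2, w_n + (h/2)·k1); w_{n+1} = w_n + h·k2.
t=0.200000, w=2.000000:
  k1 = f(0.200000, 2.000000) = -7.210000
  k2 = f(0.470000, 0.053300) = -2.907793
  w ← 2.000000 + 0.54·(-2.907793) = 0.429792
t=0.740000, w=0.429792:
  k1 = f(0.740000, 0.429792) = -3.739840
  k2 = f(1.010000, -0.579965) = -1.508277
  w ← 0.429792 + 0.54·(-1.508277) = -0.384678
t=1.280000, w=-0.384678:
  k1 = f(1.280000, -0.384678) = -1.939862
  k2 = f(1.550000, -0.908441) = -0.782346
  w ← -0.384678 + 0.54·(-0.782346) = -0.807145
w(1.82) ≈ -0.8071

-0.8071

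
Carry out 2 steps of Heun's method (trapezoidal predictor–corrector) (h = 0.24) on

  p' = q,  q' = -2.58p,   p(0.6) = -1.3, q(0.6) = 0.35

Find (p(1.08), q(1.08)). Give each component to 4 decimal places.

Heun on (p,q): k1 = f(s_n, state_n); k2 = f(s_n + h, state_n + h·k1); state_{n+1} = state_n + (h/2)·(k1 + k2).
0.600000: (-1.300000, 0.350000)
  k1 = (0.350000, 3.354000)
  predictor → (-1.216000, 1.154960)
  k2 = (1.154960, 3.137280)
  → (-1.119405, 1.128954)
0.840000: (-1.119405, 1.128954)
  k1 = (1.128954, 2.888064)
  predictor → (-0.848456, 1.822089)
  k2 = (1.822089, 2.189016)
  → (-0.765280, 1.738203)
(p(1.08), q(1.08)) ≈ (-0.7653, 1.7382)

-0.7653, 1.7382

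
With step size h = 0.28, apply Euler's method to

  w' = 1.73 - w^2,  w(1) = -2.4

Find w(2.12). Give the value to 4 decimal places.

Euler: w_{n+1} = w_n + h·f(s_n, w_n).
s=1.000000, w=-2.400000: f=-4.030000 → w ← -2.400000 + 0.28·(-4.030000) = -3.528400
s=1.280000, w=-3.528400: f=-10.719607 → w ← -3.528400 + 0.28·(-10.719607) = -6.529890
s=1.560000, w=-6.529890: f=-40.909461 → w ← -6.529890 + 0.28·(-40.909461) = -17.984539
s=1.840000, w=-17.984539: f=-321.713643 → w ← -17.984539 + 0.28·(-321.713643) = -108.064359
w(2.12) ≈ -108.0644

-108.0644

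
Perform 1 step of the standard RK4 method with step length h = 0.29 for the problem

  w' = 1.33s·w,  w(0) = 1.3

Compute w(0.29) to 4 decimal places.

1.3748

RK4: k1 = f(s_n, w_n); k2 = f(s_n + h/2, w_n + (h/2)·k1); k3 = f(s_n + h/2, w_n + (h/2)·k2); k4 = f(s_n + h, w_n + h·k3); w_{n+1} = w_n + (h/6)·(k1 + 2k2 + 2k3 + k4).
s=0.000000, w=1.300000:
  k1 = f(0.000000, 1.300000) = 0.000000
  k2 = f(0.145000, 1.300000) = 0.250705
  k3 = f(0.145000, 1.336352) = 0.257716
  k4 = f(0.290000, 1.374738) = 0.530236
  w ← 1.300000 + (0.29/6)·(k1 + 2k2 + 2k3 + k4) = 1.374775
w(0.29) ≈ 1.3748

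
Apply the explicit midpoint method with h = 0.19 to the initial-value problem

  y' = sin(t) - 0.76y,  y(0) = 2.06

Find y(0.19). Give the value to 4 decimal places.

1.8020

Midpoint: k1 = f(t_n, y_n); k2 = f(t_n + h/2, y_n + (h/2)·k1); y_{n+1} = y_n + h·k2.
t=0.000000, y=2.060000:
  k1 = f(0.000000, 2.060000) = -1.565600
  k2 = f(0.095000, 1.911268) = -1.357707
  y ← 2.060000 + 0.19·(-1.357707) = 1.802036
y(0.19) ≈ 1.8020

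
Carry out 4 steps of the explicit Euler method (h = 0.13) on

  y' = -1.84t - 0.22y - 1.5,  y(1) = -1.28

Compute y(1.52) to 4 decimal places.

Euler: y_{n+1} = y_n + h·f(t_n, y_n).
t=1.000000, y=-1.280000: f=-3.058400 → y ← -1.280000 + 0.13·(-3.058400) = -1.677592
t=1.130000, y=-1.677592: f=-3.210130 → y ← -1.677592 + 0.13·(-3.210130) = -2.094909
t=1.260000, y=-2.094909: f=-3.357520 → y ← -2.094909 + 0.13·(-3.357520) = -2.531386
t=1.390000, y=-2.531386: f=-3.500695 → y ← -2.531386 + 0.13·(-3.500695) = -2.986477
y(1.52) ≈ -2.9865

-2.9865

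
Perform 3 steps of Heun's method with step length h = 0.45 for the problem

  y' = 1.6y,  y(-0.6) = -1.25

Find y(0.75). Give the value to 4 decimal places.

Heun: k1 = f(x_n, y_n); k2 = f(x_n + h, y_n + h·k1); y_{n+1} = y_n + (h/2)·(k1 + k2).
x=-0.600000, y=-1.250000:
  k1 = f(-0.600000, -1.250000) = -2.000000
  k2 = f(-0.150000, -2.150000) = -3.440000
  y ← -1.250000 + (0.45/2)·(-2.000000 + (-3.440000)) = -2.474000
x=-0.150000, y=-2.474000:
  k1 = f(-0.150000, -2.474000) = -3.958400
  k2 = f(0.300000, -4.255280) = -6.808448
  y ← -2.474000 + (0.45/2)·(-3.958400 + (-6.808448)) = -4.896541
x=0.300000, y=-4.896541:
  k1 = f(0.300000, -4.896541) = -7.834465
  k2 = f(0.750000, -8.422050) = -13.475280
  y ← -4.896541 + (0.45/2)·(-7.834465 + (-13.475280)) = -9.691234
y(0.75) ≈ -9.6912

-9.6912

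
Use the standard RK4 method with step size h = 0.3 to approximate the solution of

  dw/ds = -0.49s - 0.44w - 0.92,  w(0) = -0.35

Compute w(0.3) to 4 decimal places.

RK4: k1 = f(s_n, w_n); k2 = f(s_n + h/2, w_n + (h/2)·k1); k3 = f(s_n + h/2, w_n + (h/2)·k2); k4 = f(s_n + h, w_n + h·k3); w_{n+1} = w_n + (h/6)·(k1 + 2k2 + 2k3 + k4).
s=0.000000, w=-0.350000:
  k1 = f(0.000000, -0.350000) = -0.766000
  k2 = f(0.150000, -0.464900) = -0.788944
  k3 = f(0.150000, -0.468342) = -0.787430
  k4 = f(0.300000, -0.586229) = -0.809059
  w ← -0.350000 + (0.3/6)·(k1 + 2k2 + 2k3 + k4) = -0.586390
w(0.3) ≈ -0.5864

-0.5864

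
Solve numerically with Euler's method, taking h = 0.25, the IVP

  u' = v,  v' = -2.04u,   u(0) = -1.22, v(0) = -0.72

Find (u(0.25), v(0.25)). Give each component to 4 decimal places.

-1.4000, -0.0978

Euler on (u,v): u_{n+1} = u_n + h·u', v_{n+1} = v_n + h·v'.
0.000000: (-1.220000, -0.720000); f=(-0.720000, 2.488800) → (-1.400000, -0.097800)
(u(0.25), v(0.25)) ≈ (-1.4000, -0.0978)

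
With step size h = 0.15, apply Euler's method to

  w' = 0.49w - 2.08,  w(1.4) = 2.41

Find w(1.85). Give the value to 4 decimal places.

1.9749

Euler: w_{n+1} = w_n + h·f(x_n, w_n).
x=1.400000, w=2.410000: f=-0.899100 → w ← 2.410000 + 0.15·(-0.899100) = 2.275135
x=1.550000, w=2.275135: f=-0.965184 → w ← 2.275135 + 0.15·(-0.965184) = 2.130357
x=1.700000, w=2.130357: f=-1.036125 → w ← 2.130357 + 0.15·(-1.036125) = 1.974939
w(1.85) ≈ 1.9749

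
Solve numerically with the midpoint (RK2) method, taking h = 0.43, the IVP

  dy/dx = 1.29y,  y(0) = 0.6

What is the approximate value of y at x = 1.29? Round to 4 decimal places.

2.9925

Midpoint: k1 = f(x_n, y_n); k2 = f(x_n + h/2, y_n + (h/2)·k1); y_{n+1} = y_n + h·k2.
x=0.000000, y=0.600000:
  k1 = f(0.000000, 0.600000) = 0.774000
  k2 = f(0.215000, 0.766410) = 0.988669
  y ← 0.600000 + 0.43·0.988669 = 1.025128
x=0.430000, y=1.025128:
  k1 = f(0.430000, 1.025128) = 1.322415
  k2 = f(0.645000, 1.309447) = 1.689186
  y ← 1.025128 + 0.43·1.689186 = 1.751478
x=0.860000, y=1.751478:
  k1 = f(0.860000, 1.751478) = 2.259406
  k2 = f(1.075000, 2.237250) = 2.886053
  y ← 1.751478 + 0.43·2.886053 = 2.992480
y(1.29) ≈ 2.9925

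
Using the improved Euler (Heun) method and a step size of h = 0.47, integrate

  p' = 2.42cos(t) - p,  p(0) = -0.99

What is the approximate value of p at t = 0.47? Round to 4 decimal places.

Heun: k1 = f(t_n, p_n); k2 = f(t_n + h, p_n + h·k1); p_{n+1} = p_n + (h/2)·(k1 + k2).
t=0.000000, p=-0.990000:
  k1 = f(0.000000, -0.990000) = 3.410000
  k2 = f(0.470000, 0.612700) = 1.544895
  p ← -0.990000 + (0.47/2)·(3.410000 + 1.544895) = 0.174400
p(0.47) ≈ 0.1744

0.1744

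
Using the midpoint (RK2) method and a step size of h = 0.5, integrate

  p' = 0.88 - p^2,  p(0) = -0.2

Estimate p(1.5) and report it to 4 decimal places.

0.7641

Midpoint: k1 = f(t_n, p_n); k2 = f(t_n + h/2, p_n + (h/2)·k1); p_{n+1} = p_n + h·k2.
t=0.000000, p=-0.200000:
  k1 = f(0.000000, -0.200000) = 0.840000
  k2 = f(0.250000, 0.010000) = 0.879900
  p ← -0.200000 + 0.5·0.879900 = 0.239950
t=0.500000, p=0.239950:
  k1 = f(0.500000, 0.239950) = 0.822424
  k2 = f(0.750000, 0.445556) = 0.681480
  p ← 0.239950 + 0.5·0.681480 = 0.580690
t=1.000000, p=0.580690:
  k1 = f(1.000000, 0.580690) = 0.542799
  k2 = f(1.250000, 0.716390) = 0.366786
  p ← 0.580690 + 0.5·0.366786 = 0.764083
p(1.5) ≈ 0.7641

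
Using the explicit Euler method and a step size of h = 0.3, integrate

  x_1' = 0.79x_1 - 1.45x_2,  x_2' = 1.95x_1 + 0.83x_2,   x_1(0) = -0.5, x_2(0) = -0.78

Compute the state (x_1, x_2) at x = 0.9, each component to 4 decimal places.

Euler on (x_1,x_2): x_1_{n+1} = x_1_n + h·x_1', x_2_{n+1} = x_2_n + h·x_2'.
0.000000: (-0.500000, -0.780000); f=(0.736000, -1.622400) → (-0.279200, -1.266720)
0.300000: (-0.279200, -1.266720); f=(1.616176, -1.595818) → (0.205653, -1.745465)
0.600000: (0.205653, -1.745465); f=(2.693390, -1.047713) → (1.013670, -2.059779)
(x_1(0.9), x_2(0.9)) ≈ (1.0137, -2.0598)

1.0137, -2.0598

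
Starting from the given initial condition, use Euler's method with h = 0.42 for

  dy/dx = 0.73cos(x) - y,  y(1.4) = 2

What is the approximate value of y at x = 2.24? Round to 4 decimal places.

Euler: y_{n+1} = y_n + h·f(x_n, y_n).
x=1.400000, y=2.000000: f=-1.875924 → y ← 2.000000 + 0.42·(-1.875924) = 1.212112
x=1.820000, y=1.212112: f=-1.392154 → y ← 1.212112 + 0.42·(-1.392154) = 0.627407
y(2.24) ≈ 0.6274

0.6274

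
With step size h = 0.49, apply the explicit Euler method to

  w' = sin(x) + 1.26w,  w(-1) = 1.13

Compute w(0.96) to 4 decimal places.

Euler: w_{n+1} = w_n + h·f(x_n, w_n).
x=-1.000000, w=1.130000: f=0.582329 → w ← 1.130000 + 0.49·0.582329 = 1.415341
x=-0.510000, w=1.415341: f=1.295153 → w ← 1.415341 + 0.49·1.295153 = 2.049966
x=-0.020000, w=2.049966: f=2.562959 → w ← 2.049966 + 0.49·2.562959 = 3.305816
x=0.470000, w=3.305816: f=4.618214 → w ← 3.305816 + 0.49·4.618214 = 5.568741
w(0.96) ≈ 5.5687

5.5687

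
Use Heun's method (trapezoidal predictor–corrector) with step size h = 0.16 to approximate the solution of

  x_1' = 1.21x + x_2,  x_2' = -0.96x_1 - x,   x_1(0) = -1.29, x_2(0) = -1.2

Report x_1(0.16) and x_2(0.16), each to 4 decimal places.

Heun on (x_1,x_2): k1 = f(x_n, state_n); k2 = f(x_n + h, state_n + h·k1); state_{n+1} = state_n + (h/2)·(k1 + k2).
0.000000: (-1.290000, -1.200000)
  k1 = (-1.200000, 1.238400)
  predictor → (-1.482000, -1.001856)
  k2 = (-0.808256, 1.262720)
  → (-1.450660, -0.999910)
(x_1(0.16), x_2(0.16)) ≈ (-1.4507, -0.9999)

-1.4507, -0.9999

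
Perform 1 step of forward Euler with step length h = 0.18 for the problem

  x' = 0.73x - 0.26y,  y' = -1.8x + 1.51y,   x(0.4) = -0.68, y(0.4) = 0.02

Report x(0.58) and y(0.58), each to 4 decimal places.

Euler on (x,y): x_{n+1} = x_n + h·x', y_{n+1} = y_n + h·y'.
0.400000: (-0.680000, 0.020000); f=(-0.501600, 1.254200) → (-0.770288, 0.245756)
(x(0.58), y(0.58)) ≈ (-0.7703, 0.2458)

-0.7703, 0.2458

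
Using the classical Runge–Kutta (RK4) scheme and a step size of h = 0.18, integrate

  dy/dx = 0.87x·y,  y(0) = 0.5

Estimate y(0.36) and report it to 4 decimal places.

RK4: k1 = f(x_n, y_n); k2 = f(x_n + h/2, y_n + (h/2)·k1); k3 = f(x_n + h/2, y_n + (h/2)·k2); k4 = f(x_n + h, y_n + h·k3); y_{n+1} = y_n + (h/6)·(k1 + 2k2 + 2k3 + k4).
x=0.000000, y=0.500000:
  k1 = f(0.000000, 0.500000) = 0.000000
  k2 = f(0.090000, 0.500000) = 0.039150
  k3 = f(0.090000, 0.503524) = 0.039426
  k4 = f(0.180000, 0.507097) = 0.079411
  y ← 0.500000 + (0.18/6)·(k1 + 2k2 + 2k3 + k4) = 0.507097
x=0.180000, y=0.507097:
  k1 = f(0.180000, 0.507097) = 0.079411
  k2 = f(0.270000, 0.514244) = 0.120796
  k3 = f(0.270000, 0.517969) = 0.121671
  k4 = f(0.360000, 0.528998) = 0.165682
  y ← 0.507097 + (0.18/6)·(k1 + 2k2 + 2k3 + k4) = 0.528998
y(0.36) ≈ 0.5290

0.5290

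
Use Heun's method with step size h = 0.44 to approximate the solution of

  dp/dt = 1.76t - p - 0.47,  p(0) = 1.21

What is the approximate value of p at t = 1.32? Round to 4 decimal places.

1.0679

Heun: k1 = f(t_n, p_n); k2 = f(t_n + h, p_n + h·k1); p_{n+1} = p_n + (h/2)·(k1 + k2).
t=0.000000, p=1.210000:
  k1 = f(0.000000, 1.210000) = -1.680000
  k2 = f(0.440000, 0.470800) = -0.166400
  p ← 1.210000 + (0.44/2)·(-1.680000 + (-0.166400)) = 0.803792
t=0.440000, p=0.803792:
  k1 = f(0.440000, 0.803792) = -0.499392
  k2 = f(0.880000, 0.584060) = 0.494740
  p ← 0.803792 + (0.44/2)·(-0.499392 + 0.494740) = 0.802769
t=0.880000, p=0.802769:
  k1 = f(0.880000, 0.802769) = 0.276031
  k2 = f(1.320000, 0.924222) = 0.928978
  p ← 0.802769 + (0.44/2)·(0.276031 + 0.928978) = 1.067871
p(1.32) ≈ 1.0679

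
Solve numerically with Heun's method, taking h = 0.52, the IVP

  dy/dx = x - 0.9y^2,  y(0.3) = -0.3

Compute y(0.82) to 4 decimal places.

-0.0380

Heun: k1 = f(x_n, y_n); k2 = f(x_n + h, y_n + h·k1); y_{n+1} = y_n + (h/2)·(k1 + k2).
x=0.300000, y=-0.300000:
  k1 = f(0.300000, -0.300000) = 0.219000
  k2 = f(0.820000, -0.186120) = 0.788823
  y ← -0.300000 + (0.52/2)·(0.219000 + 0.788823) = -0.037966
y(0.82) ≈ -0.0380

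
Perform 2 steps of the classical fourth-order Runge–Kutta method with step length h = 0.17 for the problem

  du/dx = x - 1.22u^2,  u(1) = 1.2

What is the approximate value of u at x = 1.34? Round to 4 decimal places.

1.0773

RK4: k1 = f(x_n, u_n); k2 = f(x_n + h/2, u_n + (h/2)·k1); k3 = f(x_n + h/2, u_n + (h/2)·k2); k4 = f(x_n + h, u_n + h·k3); u_{n+1} = u_n + (h/6)·(k1 + 2k2 + 2k3 + k4).
x=1.000000, u=1.200000:
  k1 = f(1.000000, 1.200000) = -0.756800
  k2 = f(1.085000, 1.135672) = -0.488496
  k3 = f(1.085000, 1.158478) = -0.552326
  k4 = f(1.170000, 1.106104) = -0.322630
  u ← 1.200000 + (0.17/6)·(k1 + 2k2 + 2k3 + k4) = 1.110436
x=1.170000, u=1.110436:
  k1 = f(1.170000, 1.110436) = -0.334344
  k2 = f(1.255000, 1.082017) = -0.173328
  k3 = f(1.255000, 1.095703) = -0.209690
  k4 = f(1.340000, 1.074789) = -0.069309
  u ← 1.110436 + (0.17/6)·(k1 + 2k2 + 2k3 + k4) = 1.077295
u(1.34) ≈ 1.0773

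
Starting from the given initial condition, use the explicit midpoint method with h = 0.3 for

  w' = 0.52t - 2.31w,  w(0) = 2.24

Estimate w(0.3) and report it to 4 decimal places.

1.2490

Midpoint: k1 = f(t_n, w_n); k2 = f(t_n + h/2, w_n + (h/2)·k1); w_{n+1} = w_n + h·k2.
t=0.000000, w=2.240000:
  k1 = f(0.000000, 2.240000) = -5.174400
  k2 = f(0.150000, 1.463840) = -3.303470
  w ← 2.240000 + 0.3·(-3.303470) = 1.248959
w(0.3) ≈ 1.2490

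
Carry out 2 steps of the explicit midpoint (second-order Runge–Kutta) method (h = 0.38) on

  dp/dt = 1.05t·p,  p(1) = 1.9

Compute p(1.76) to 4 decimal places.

5.3645

Midpoint: k1 = f(t_n, p_n); k2 = f(t_n + h/2, p_n + (h/2)·k1); p_{n+1} = p_n + h·k2.
t=1.000000, p=1.900000:
  k1 = f(1.000000, 1.900000) = 1.995000
  k2 = f(1.190000, 2.279050) = 2.847673
  p ← 1.900000 + 0.38·2.847673 = 2.982116
t=1.380000, p=2.982116:
  k1 = f(1.380000, 2.982116) = 4.321086
  k2 = f(1.570000, 3.803122) = 6.269447
  p ← 2.982116 + 0.38·6.269447 = 5.364505
p(1.76) ≈ 5.3645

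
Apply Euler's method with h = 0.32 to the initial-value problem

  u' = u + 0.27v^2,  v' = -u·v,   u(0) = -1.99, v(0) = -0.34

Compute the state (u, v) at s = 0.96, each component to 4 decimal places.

Euler on (u,v): u_{n+1} = u_n + h·u', v_{n+1} = v_n + h·v'.
0.000000: (-1.990000, -0.340000); f=(-1.958788, -0.676600) → (-2.616812, -0.556512)
0.320000: (-2.616812, -0.556512); f=(-2.533192, -1.456287) → (-3.427433, -1.022524)
0.640000: (-3.427433, -1.022524); f=(-3.145134, -3.504633) → (-4.433876, -2.144006)
(u(0.96), v(0.96)) ≈ (-4.4339, -2.1440)

-4.4339, -2.1440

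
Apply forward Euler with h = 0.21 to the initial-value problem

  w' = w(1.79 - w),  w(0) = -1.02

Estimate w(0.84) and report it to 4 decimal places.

-13.7660

Euler: w_{n+1} = w_n + h·f(s_n, w_n).
s=0.000000, w=-1.020000: f=-2.866200 → w ← -1.020000 + 0.21·(-2.866200) = -1.621902
s=0.210000, w=-1.621902: f=-5.533771 → w ← -1.621902 + 0.21·(-5.533771) = -2.783994
s=0.420000, w=-2.783994: f=-12.733971 → w ← -2.783994 + 0.21·(-12.733971) = -5.458128
s=0.630000, w=-5.458128: f=-39.561206 → w ← -5.458128 + 0.21·(-39.561206) = -13.765981
w(0.84) ≈ -13.7660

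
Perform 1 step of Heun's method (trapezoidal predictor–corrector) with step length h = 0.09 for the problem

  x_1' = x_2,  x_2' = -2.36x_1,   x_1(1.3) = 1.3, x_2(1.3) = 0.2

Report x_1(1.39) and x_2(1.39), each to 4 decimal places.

1.3056, -0.0780

Heun on (x_1,x_2): k1 = f(x_n, state_n); k2 = f(x_n + h, state_n + h·k1); state_{n+1} = state_n + (h/2)·(k1 + k2).
1.300000: (1.300000, 0.200000)
  k1 = (0.200000, -3.068000)
  predictor → (1.318000, -0.076120)
  k2 = (-0.076120, -3.110480)
  → (1.305575, -0.078032)
(x_1(1.39), x_2(1.39)) ≈ (1.3056, -0.0780)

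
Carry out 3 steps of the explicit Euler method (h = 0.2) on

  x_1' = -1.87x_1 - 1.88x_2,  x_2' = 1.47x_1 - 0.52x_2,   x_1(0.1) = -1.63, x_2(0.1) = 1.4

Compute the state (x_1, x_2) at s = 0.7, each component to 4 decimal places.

Euler on (x_1,x_2): x_1_{n+1} = x_1_n + h·x_1', x_2_{n+1} = x_2_n + h·x_2'.
0.100000: (-1.630000, 1.400000); f=(0.416100, -3.124100) → (-1.546780, 0.775180)
0.300000: (-1.546780, 0.775180); f=(1.435140, -2.676860) → (-1.259752, 0.239808)
0.500000: (-1.259752, 0.239808); f=(1.904897, -1.976536) → (-0.878773, -0.155499)
(x_1(0.7), x_2(0.7)) ≈ (-0.8788, -0.1555)

-0.8788, -0.1555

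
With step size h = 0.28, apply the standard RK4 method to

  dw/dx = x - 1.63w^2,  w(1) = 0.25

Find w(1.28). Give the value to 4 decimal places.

0.5020

RK4: k1 = f(x_n, w_n); k2 = f(x_n + h/2, w_n + (h/2)·k1); k3 = f(x_n + h/2, w_n + (h/2)·k2); k4 = f(x_n + h, w_n + h·k3); w_{n+1} = w_n + (h/6)·(k1 + 2k2 + 2k3 + k4).
x=1.000000, w=0.250000:
  k1 = f(1.000000, 0.250000) = 0.898125
  k2 = f(1.140000, 0.375738) = 0.909879
  k3 = f(1.140000, 0.377383) = 0.907859
  k4 = f(1.280000, 0.504200) = 0.865625
  w ← 0.250000 + (0.28/6)·(k1 + 2k2 + 2k3 + k4) = 0.501964
w(1.28) ≈ 0.5020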